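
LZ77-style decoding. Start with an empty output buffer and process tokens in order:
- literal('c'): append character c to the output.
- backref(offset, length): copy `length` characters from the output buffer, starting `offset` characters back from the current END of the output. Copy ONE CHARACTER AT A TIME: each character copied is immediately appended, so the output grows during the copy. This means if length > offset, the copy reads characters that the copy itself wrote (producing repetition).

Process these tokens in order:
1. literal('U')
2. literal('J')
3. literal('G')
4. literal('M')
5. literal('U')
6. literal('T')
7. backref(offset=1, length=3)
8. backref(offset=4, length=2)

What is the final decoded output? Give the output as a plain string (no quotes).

Answer: UJGMUTTTTTT

Derivation:
Token 1: literal('U'). Output: "U"
Token 2: literal('J'). Output: "UJ"
Token 3: literal('G'). Output: "UJG"
Token 4: literal('M'). Output: "UJGM"
Token 5: literal('U'). Output: "UJGMU"
Token 6: literal('T'). Output: "UJGMUT"
Token 7: backref(off=1, len=3) (overlapping!). Copied 'TTT' from pos 5. Output: "UJGMUTTTT"
Token 8: backref(off=4, len=2). Copied 'TT' from pos 5. Output: "UJGMUTTTTTT"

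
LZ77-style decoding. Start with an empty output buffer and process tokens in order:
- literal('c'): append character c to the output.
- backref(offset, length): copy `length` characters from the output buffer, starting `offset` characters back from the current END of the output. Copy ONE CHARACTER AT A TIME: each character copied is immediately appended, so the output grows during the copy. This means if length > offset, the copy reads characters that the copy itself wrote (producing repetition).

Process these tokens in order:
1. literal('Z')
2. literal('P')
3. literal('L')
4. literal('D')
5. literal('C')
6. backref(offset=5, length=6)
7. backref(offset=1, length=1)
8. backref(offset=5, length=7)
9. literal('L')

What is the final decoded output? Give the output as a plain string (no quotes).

Answer: ZPLDCZPLDCZZLDCZZLDL

Derivation:
Token 1: literal('Z'). Output: "Z"
Token 2: literal('P'). Output: "ZP"
Token 3: literal('L'). Output: "ZPL"
Token 4: literal('D'). Output: "ZPLD"
Token 5: literal('C'). Output: "ZPLDC"
Token 6: backref(off=5, len=6) (overlapping!). Copied 'ZPLDCZ' from pos 0. Output: "ZPLDCZPLDCZ"
Token 7: backref(off=1, len=1). Copied 'Z' from pos 10. Output: "ZPLDCZPLDCZZ"
Token 8: backref(off=5, len=7) (overlapping!). Copied 'LDCZZLD' from pos 7. Output: "ZPLDCZPLDCZZLDCZZLD"
Token 9: literal('L'). Output: "ZPLDCZPLDCZZLDCZZLDL"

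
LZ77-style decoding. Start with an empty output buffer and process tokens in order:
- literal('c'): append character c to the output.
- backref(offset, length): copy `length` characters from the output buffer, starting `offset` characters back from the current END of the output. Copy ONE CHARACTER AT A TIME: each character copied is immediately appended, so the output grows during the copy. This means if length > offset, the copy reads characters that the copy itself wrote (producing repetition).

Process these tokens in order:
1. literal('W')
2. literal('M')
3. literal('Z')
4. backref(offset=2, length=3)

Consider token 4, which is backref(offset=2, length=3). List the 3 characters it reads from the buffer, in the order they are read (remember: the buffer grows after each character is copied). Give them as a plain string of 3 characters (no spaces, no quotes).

Token 1: literal('W'). Output: "W"
Token 2: literal('M'). Output: "WM"
Token 3: literal('Z'). Output: "WMZ"
Token 4: backref(off=2, len=3). Buffer before: "WMZ" (len 3)
  byte 1: read out[1]='M', append. Buffer now: "WMZM"
  byte 2: read out[2]='Z', append. Buffer now: "WMZMZ"
  byte 3: read out[3]='M', append. Buffer now: "WMZMZM"

Answer: MZM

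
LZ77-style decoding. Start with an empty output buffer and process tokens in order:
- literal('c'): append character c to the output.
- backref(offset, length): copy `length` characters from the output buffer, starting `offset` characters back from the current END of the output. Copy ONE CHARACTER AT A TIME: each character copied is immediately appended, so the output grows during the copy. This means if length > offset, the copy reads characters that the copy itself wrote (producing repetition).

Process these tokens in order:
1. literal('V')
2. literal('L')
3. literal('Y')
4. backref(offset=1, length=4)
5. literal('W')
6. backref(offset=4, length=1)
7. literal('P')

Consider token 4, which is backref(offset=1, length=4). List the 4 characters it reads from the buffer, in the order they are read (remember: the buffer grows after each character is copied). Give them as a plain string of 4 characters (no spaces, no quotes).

Answer: YYYY

Derivation:
Token 1: literal('V'). Output: "V"
Token 2: literal('L'). Output: "VL"
Token 3: literal('Y'). Output: "VLY"
Token 4: backref(off=1, len=4). Buffer before: "VLY" (len 3)
  byte 1: read out[2]='Y', append. Buffer now: "VLYY"
  byte 2: read out[3]='Y', append. Buffer now: "VLYYY"
  byte 3: read out[4]='Y', append. Buffer now: "VLYYYY"
  byte 4: read out[5]='Y', append. Buffer now: "VLYYYYY"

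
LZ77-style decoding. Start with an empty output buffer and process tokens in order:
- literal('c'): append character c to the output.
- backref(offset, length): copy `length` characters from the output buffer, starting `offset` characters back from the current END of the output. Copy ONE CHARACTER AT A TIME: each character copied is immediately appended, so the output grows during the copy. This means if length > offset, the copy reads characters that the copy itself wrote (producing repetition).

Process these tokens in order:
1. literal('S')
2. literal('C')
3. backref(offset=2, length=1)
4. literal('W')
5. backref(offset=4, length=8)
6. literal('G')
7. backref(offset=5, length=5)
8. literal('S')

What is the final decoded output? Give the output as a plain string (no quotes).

Token 1: literal('S'). Output: "S"
Token 2: literal('C'). Output: "SC"
Token 3: backref(off=2, len=1). Copied 'S' from pos 0. Output: "SCS"
Token 4: literal('W'). Output: "SCSW"
Token 5: backref(off=4, len=8) (overlapping!). Copied 'SCSWSCSW' from pos 0. Output: "SCSWSCSWSCSW"
Token 6: literal('G'). Output: "SCSWSCSWSCSWG"
Token 7: backref(off=5, len=5). Copied 'SCSWG' from pos 8. Output: "SCSWSCSWSCSWGSCSWG"
Token 8: literal('S'). Output: "SCSWSCSWSCSWGSCSWGS"

Answer: SCSWSCSWSCSWGSCSWGS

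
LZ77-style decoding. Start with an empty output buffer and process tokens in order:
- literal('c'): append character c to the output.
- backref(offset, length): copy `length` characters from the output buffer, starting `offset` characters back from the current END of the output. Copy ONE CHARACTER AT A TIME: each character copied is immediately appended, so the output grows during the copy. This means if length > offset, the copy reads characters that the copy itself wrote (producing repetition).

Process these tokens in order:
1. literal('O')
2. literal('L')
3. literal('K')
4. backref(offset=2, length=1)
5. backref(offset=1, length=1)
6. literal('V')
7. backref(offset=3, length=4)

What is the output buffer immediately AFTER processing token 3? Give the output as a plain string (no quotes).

Token 1: literal('O'). Output: "O"
Token 2: literal('L'). Output: "OL"
Token 3: literal('K'). Output: "OLK"

Answer: OLK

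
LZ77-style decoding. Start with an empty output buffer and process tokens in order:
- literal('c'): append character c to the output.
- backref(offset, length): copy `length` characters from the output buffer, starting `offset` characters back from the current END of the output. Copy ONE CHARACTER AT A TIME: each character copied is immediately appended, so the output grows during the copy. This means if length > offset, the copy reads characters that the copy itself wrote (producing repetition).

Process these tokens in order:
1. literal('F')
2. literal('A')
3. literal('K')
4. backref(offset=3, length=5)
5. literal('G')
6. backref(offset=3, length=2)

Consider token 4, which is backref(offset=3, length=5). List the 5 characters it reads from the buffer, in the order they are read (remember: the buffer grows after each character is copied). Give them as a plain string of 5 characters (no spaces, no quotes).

Token 1: literal('F'). Output: "F"
Token 2: literal('A'). Output: "FA"
Token 3: literal('K'). Output: "FAK"
Token 4: backref(off=3, len=5). Buffer before: "FAK" (len 3)
  byte 1: read out[0]='F', append. Buffer now: "FAKF"
  byte 2: read out[1]='A', append. Buffer now: "FAKFA"
  byte 3: read out[2]='K', append. Buffer now: "FAKFAK"
  byte 4: read out[3]='F', append. Buffer now: "FAKFAKF"
  byte 5: read out[4]='A', append. Buffer now: "FAKFAKFA"

Answer: FAKFA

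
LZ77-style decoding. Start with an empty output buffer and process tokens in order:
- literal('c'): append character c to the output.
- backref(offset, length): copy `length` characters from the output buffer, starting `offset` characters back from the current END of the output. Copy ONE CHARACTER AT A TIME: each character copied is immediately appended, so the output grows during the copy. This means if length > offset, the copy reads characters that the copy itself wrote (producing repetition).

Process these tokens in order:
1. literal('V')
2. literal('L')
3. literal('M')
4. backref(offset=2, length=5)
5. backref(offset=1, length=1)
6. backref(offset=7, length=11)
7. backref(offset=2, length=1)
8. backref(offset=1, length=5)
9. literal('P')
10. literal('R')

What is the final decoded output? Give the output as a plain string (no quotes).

Token 1: literal('V'). Output: "V"
Token 2: literal('L'). Output: "VL"
Token 3: literal('M'). Output: "VLM"
Token 4: backref(off=2, len=5) (overlapping!). Copied 'LMLML' from pos 1. Output: "VLMLMLML"
Token 5: backref(off=1, len=1). Copied 'L' from pos 7. Output: "VLMLMLMLL"
Token 6: backref(off=7, len=11) (overlapping!). Copied 'MLMLMLLMLML' from pos 2. Output: "VLMLMLMLLMLMLMLLMLML"
Token 7: backref(off=2, len=1). Copied 'M' from pos 18. Output: "VLMLMLMLLMLMLMLLMLMLM"
Token 8: backref(off=1, len=5) (overlapping!). Copied 'MMMMM' from pos 20. Output: "VLMLMLMLLMLMLMLLMLMLMMMMMM"
Token 9: literal('P'). Output: "VLMLMLMLLMLMLMLLMLMLMMMMMMP"
Token 10: literal('R'). Output: "VLMLMLMLLMLMLMLLMLMLMMMMMMPR"

Answer: VLMLMLMLLMLMLMLLMLMLMMMMMMPR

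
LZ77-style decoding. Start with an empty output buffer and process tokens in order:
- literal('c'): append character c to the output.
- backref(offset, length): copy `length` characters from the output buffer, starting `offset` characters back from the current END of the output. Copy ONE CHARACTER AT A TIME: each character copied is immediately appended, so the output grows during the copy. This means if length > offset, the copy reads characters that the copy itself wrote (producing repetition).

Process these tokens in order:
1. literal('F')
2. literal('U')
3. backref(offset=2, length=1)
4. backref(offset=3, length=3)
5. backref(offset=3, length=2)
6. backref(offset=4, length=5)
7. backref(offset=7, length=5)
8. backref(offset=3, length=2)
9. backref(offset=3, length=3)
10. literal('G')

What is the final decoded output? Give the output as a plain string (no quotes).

Token 1: literal('F'). Output: "F"
Token 2: literal('U'). Output: "FU"
Token 3: backref(off=2, len=1). Copied 'F' from pos 0. Output: "FUF"
Token 4: backref(off=3, len=3). Copied 'FUF' from pos 0. Output: "FUFFUF"
Token 5: backref(off=3, len=2). Copied 'FU' from pos 3. Output: "FUFFUFFU"
Token 6: backref(off=4, len=5) (overlapping!). Copied 'UFFUU' from pos 4. Output: "FUFFUFFUUFFUU"
Token 7: backref(off=7, len=5). Copied 'FUUFF' from pos 6. Output: "FUFFUFFUUFFUUFUUFF"
Token 8: backref(off=3, len=2). Copied 'UF' from pos 15. Output: "FUFFUFFUUFFUUFUUFFUF"
Token 9: backref(off=3, len=3). Copied 'FUF' from pos 17. Output: "FUFFUFFUUFFUUFUUFFUFFUF"
Token 10: literal('G'). Output: "FUFFUFFUUFFUUFUUFFUFFUFG"

Answer: FUFFUFFUUFFUUFUUFFUFFUFG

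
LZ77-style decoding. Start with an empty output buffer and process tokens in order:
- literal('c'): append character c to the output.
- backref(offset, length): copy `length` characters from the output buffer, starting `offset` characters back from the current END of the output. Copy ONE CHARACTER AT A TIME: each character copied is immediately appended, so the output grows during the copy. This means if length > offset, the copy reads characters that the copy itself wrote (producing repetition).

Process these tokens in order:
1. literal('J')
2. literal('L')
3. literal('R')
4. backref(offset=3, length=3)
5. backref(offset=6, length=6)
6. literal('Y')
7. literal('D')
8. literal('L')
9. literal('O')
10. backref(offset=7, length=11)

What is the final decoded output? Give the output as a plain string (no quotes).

Token 1: literal('J'). Output: "J"
Token 2: literal('L'). Output: "JL"
Token 3: literal('R'). Output: "JLR"
Token 4: backref(off=3, len=3). Copied 'JLR' from pos 0. Output: "JLRJLR"
Token 5: backref(off=6, len=6). Copied 'JLRJLR' from pos 0. Output: "JLRJLRJLRJLR"
Token 6: literal('Y'). Output: "JLRJLRJLRJLRY"
Token 7: literal('D'). Output: "JLRJLRJLRJLRYD"
Token 8: literal('L'). Output: "JLRJLRJLRJLRYDL"
Token 9: literal('O'). Output: "JLRJLRJLRJLRYDLO"
Token 10: backref(off=7, len=11) (overlapping!). Copied 'JLRYDLOJLRY' from pos 9. Output: "JLRJLRJLRJLRYDLOJLRYDLOJLRY"

Answer: JLRJLRJLRJLRYDLOJLRYDLOJLRY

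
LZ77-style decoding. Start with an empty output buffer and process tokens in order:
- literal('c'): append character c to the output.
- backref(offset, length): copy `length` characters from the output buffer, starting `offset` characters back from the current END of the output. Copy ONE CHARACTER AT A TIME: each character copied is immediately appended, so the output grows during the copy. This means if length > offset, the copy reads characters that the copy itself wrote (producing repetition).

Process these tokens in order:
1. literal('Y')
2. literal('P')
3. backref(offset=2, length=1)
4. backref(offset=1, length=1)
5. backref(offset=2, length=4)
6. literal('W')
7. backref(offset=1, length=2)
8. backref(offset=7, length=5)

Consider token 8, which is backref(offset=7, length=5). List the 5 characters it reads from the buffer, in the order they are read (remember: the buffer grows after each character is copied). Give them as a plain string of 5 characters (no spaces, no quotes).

Answer: YYYYW

Derivation:
Token 1: literal('Y'). Output: "Y"
Token 2: literal('P'). Output: "YP"
Token 3: backref(off=2, len=1). Copied 'Y' from pos 0. Output: "YPY"
Token 4: backref(off=1, len=1). Copied 'Y' from pos 2. Output: "YPYY"
Token 5: backref(off=2, len=4) (overlapping!). Copied 'YYYY' from pos 2. Output: "YPYYYYYY"
Token 6: literal('W'). Output: "YPYYYYYYW"
Token 7: backref(off=1, len=2) (overlapping!). Copied 'WW' from pos 8. Output: "YPYYYYYYWWW"
Token 8: backref(off=7, len=5). Buffer before: "YPYYYYYYWWW" (len 11)
  byte 1: read out[4]='Y', append. Buffer now: "YPYYYYYYWWWY"
  byte 2: read out[5]='Y', append. Buffer now: "YPYYYYYYWWWYY"
  byte 3: read out[6]='Y', append. Buffer now: "YPYYYYYYWWWYYY"
  byte 4: read out[7]='Y', append. Buffer now: "YPYYYYYYWWWYYYY"
  byte 5: read out[8]='W', append. Buffer now: "YPYYYYYYWWWYYYYW"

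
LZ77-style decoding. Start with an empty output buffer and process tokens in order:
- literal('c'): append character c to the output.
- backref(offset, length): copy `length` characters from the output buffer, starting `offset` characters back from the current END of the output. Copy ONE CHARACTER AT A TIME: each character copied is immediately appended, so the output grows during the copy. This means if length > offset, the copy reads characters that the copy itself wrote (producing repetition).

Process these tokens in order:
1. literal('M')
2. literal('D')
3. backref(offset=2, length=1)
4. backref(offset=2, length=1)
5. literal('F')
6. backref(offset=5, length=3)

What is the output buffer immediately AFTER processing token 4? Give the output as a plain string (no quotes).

Token 1: literal('M'). Output: "M"
Token 2: literal('D'). Output: "MD"
Token 3: backref(off=2, len=1). Copied 'M' from pos 0. Output: "MDM"
Token 4: backref(off=2, len=1). Copied 'D' from pos 1. Output: "MDMD"

Answer: MDMD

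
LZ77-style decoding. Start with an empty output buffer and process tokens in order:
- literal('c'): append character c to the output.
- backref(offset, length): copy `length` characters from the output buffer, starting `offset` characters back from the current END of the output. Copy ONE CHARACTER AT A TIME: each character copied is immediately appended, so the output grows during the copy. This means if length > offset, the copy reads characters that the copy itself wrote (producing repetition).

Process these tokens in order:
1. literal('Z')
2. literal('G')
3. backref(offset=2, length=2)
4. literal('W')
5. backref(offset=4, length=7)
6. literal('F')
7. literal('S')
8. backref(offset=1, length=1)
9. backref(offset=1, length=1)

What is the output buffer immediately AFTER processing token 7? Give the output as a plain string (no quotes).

Token 1: literal('Z'). Output: "Z"
Token 2: literal('G'). Output: "ZG"
Token 3: backref(off=2, len=2). Copied 'ZG' from pos 0. Output: "ZGZG"
Token 4: literal('W'). Output: "ZGZGW"
Token 5: backref(off=4, len=7) (overlapping!). Copied 'GZGWGZG' from pos 1. Output: "ZGZGWGZGWGZG"
Token 6: literal('F'). Output: "ZGZGWGZGWGZGF"
Token 7: literal('S'). Output: "ZGZGWGZGWGZGFS"

Answer: ZGZGWGZGWGZGFS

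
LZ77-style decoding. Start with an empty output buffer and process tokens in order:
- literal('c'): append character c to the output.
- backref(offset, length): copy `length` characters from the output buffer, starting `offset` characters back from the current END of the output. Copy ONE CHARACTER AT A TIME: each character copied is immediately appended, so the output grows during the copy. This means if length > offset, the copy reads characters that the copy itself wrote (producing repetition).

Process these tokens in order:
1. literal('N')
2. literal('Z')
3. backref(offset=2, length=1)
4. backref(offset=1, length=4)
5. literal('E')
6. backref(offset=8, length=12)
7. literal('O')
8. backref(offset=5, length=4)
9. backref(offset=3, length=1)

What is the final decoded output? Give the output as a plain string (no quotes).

Token 1: literal('N'). Output: "N"
Token 2: literal('Z'). Output: "NZ"
Token 3: backref(off=2, len=1). Copied 'N' from pos 0. Output: "NZN"
Token 4: backref(off=1, len=4) (overlapping!). Copied 'NNNN' from pos 2. Output: "NZNNNNN"
Token 5: literal('E'). Output: "NZNNNNNE"
Token 6: backref(off=8, len=12) (overlapping!). Copied 'NZNNNNNENZNN' from pos 0. Output: "NZNNNNNENZNNNNNENZNN"
Token 7: literal('O'). Output: "NZNNNNNENZNNNNNENZNNO"
Token 8: backref(off=5, len=4). Copied 'NZNN' from pos 16. Output: "NZNNNNNENZNNNNNENZNNONZNN"
Token 9: backref(off=3, len=1). Copied 'Z' from pos 22. Output: "NZNNNNNENZNNNNNENZNNONZNNZ"

Answer: NZNNNNNENZNNNNNENZNNONZNNZ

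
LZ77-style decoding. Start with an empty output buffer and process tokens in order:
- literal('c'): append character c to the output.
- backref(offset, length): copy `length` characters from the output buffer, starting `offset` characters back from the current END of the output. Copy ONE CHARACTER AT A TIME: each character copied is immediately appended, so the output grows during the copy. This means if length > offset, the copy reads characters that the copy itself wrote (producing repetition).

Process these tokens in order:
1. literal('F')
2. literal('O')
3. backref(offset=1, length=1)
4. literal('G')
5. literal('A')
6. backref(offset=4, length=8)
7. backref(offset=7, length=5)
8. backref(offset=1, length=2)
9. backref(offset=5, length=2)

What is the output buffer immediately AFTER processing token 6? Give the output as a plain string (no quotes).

Answer: FOOGAOOGAOOGA

Derivation:
Token 1: literal('F'). Output: "F"
Token 2: literal('O'). Output: "FO"
Token 3: backref(off=1, len=1). Copied 'O' from pos 1. Output: "FOO"
Token 4: literal('G'). Output: "FOOG"
Token 5: literal('A'). Output: "FOOGA"
Token 6: backref(off=4, len=8) (overlapping!). Copied 'OOGAOOGA' from pos 1. Output: "FOOGAOOGAOOGA"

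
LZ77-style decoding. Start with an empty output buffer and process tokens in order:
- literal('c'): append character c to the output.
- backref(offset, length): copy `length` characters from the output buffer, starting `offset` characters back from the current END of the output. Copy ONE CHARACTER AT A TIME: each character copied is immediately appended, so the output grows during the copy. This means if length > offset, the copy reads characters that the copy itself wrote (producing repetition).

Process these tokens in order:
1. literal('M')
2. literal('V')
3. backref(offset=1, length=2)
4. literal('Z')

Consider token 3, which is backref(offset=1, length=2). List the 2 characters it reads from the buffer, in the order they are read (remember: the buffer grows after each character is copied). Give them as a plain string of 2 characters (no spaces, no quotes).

Token 1: literal('M'). Output: "M"
Token 2: literal('V'). Output: "MV"
Token 3: backref(off=1, len=2). Buffer before: "MV" (len 2)
  byte 1: read out[1]='V', append. Buffer now: "MVV"
  byte 2: read out[2]='V', append. Buffer now: "MVVV"

Answer: VV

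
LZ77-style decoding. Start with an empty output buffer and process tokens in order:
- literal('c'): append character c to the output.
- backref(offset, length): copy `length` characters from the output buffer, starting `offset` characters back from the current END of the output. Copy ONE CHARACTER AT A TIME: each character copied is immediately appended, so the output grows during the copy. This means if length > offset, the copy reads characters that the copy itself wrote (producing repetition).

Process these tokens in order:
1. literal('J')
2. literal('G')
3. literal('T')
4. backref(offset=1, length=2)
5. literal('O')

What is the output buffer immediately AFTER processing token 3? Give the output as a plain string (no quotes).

Token 1: literal('J'). Output: "J"
Token 2: literal('G'). Output: "JG"
Token 3: literal('T'). Output: "JGT"

Answer: JGT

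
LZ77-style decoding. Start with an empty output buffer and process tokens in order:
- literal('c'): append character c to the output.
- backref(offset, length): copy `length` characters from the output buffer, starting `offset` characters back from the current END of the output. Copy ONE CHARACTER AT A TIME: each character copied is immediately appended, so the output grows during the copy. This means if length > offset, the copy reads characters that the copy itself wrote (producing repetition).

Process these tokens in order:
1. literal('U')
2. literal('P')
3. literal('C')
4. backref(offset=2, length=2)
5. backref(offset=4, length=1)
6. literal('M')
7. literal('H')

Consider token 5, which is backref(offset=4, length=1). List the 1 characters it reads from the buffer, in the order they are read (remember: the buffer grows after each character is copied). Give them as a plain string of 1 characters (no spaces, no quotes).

Token 1: literal('U'). Output: "U"
Token 2: literal('P'). Output: "UP"
Token 3: literal('C'). Output: "UPC"
Token 4: backref(off=2, len=2). Copied 'PC' from pos 1. Output: "UPCPC"
Token 5: backref(off=4, len=1). Buffer before: "UPCPC" (len 5)
  byte 1: read out[1]='P', append. Buffer now: "UPCPCP"

Answer: P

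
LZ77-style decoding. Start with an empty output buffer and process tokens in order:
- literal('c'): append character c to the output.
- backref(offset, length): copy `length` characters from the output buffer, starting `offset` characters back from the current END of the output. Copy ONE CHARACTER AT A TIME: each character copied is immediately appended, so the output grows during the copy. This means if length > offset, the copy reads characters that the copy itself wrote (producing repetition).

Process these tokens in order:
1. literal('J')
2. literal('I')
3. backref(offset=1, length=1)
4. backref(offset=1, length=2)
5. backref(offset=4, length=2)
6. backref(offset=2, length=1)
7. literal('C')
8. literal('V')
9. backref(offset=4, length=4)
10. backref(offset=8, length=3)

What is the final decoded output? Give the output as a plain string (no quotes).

Answer: JIIIIIIICVIICVIIC

Derivation:
Token 1: literal('J'). Output: "J"
Token 2: literal('I'). Output: "JI"
Token 3: backref(off=1, len=1). Copied 'I' from pos 1. Output: "JII"
Token 4: backref(off=1, len=2) (overlapping!). Copied 'II' from pos 2. Output: "JIIII"
Token 5: backref(off=4, len=2). Copied 'II' from pos 1. Output: "JIIIIII"
Token 6: backref(off=2, len=1). Copied 'I' from pos 5. Output: "JIIIIIII"
Token 7: literal('C'). Output: "JIIIIIIIC"
Token 8: literal('V'). Output: "JIIIIIIICV"
Token 9: backref(off=4, len=4). Copied 'IICV' from pos 6. Output: "JIIIIIIICVIICV"
Token 10: backref(off=8, len=3). Copied 'IIC' from pos 6. Output: "JIIIIIIICVIICVIIC"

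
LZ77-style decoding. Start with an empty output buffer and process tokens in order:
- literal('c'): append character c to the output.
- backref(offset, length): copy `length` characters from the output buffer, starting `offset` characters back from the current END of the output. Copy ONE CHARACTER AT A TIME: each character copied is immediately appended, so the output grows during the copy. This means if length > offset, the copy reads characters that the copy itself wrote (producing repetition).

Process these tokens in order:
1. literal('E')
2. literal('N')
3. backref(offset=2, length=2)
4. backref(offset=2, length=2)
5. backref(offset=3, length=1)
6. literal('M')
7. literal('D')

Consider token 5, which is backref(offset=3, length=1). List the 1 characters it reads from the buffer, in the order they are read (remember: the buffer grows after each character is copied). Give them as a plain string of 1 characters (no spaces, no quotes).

Token 1: literal('E'). Output: "E"
Token 2: literal('N'). Output: "EN"
Token 3: backref(off=2, len=2). Copied 'EN' from pos 0. Output: "ENEN"
Token 4: backref(off=2, len=2). Copied 'EN' from pos 2. Output: "ENENEN"
Token 5: backref(off=3, len=1). Buffer before: "ENENEN" (len 6)
  byte 1: read out[3]='N', append. Buffer now: "ENENENN"

Answer: N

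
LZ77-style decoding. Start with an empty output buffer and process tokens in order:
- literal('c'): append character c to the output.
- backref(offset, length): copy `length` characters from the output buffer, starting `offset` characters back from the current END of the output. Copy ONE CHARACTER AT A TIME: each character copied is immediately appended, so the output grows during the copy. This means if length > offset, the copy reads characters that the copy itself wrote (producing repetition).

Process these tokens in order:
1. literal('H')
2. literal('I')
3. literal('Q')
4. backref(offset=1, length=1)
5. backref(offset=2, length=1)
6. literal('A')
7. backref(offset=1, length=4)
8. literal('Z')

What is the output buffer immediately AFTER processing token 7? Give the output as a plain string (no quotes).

Token 1: literal('H'). Output: "H"
Token 2: literal('I'). Output: "HI"
Token 3: literal('Q'). Output: "HIQ"
Token 4: backref(off=1, len=1). Copied 'Q' from pos 2. Output: "HIQQ"
Token 5: backref(off=2, len=1). Copied 'Q' from pos 2. Output: "HIQQQ"
Token 6: literal('A'). Output: "HIQQQA"
Token 7: backref(off=1, len=4) (overlapping!). Copied 'AAAA' from pos 5. Output: "HIQQQAAAAA"

Answer: HIQQQAAAAA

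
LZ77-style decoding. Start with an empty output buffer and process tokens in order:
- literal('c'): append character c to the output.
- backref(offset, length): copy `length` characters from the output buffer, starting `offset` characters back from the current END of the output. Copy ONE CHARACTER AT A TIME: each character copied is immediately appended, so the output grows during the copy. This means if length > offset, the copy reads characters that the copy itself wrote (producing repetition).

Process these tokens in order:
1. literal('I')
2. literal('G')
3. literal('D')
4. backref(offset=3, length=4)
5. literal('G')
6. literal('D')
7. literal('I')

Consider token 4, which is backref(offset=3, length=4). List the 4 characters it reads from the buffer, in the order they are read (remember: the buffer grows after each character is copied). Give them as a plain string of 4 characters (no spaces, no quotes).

Answer: IGDI

Derivation:
Token 1: literal('I'). Output: "I"
Token 2: literal('G'). Output: "IG"
Token 3: literal('D'). Output: "IGD"
Token 4: backref(off=3, len=4). Buffer before: "IGD" (len 3)
  byte 1: read out[0]='I', append. Buffer now: "IGDI"
  byte 2: read out[1]='G', append. Buffer now: "IGDIG"
  byte 3: read out[2]='D', append. Buffer now: "IGDIGD"
  byte 4: read out[3]='I', append. Buffer now: "IGDIGDI"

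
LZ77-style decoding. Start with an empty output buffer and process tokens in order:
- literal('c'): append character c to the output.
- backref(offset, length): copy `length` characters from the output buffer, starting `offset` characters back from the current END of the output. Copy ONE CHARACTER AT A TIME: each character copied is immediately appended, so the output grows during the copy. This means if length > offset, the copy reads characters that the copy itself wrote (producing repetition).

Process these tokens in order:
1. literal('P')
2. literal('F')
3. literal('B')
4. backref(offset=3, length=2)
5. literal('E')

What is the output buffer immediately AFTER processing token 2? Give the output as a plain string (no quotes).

Answer: PF

Derivation:
Token 1: literal('P'). Output: "P"
Token 2: literal('F'). Output: "PF"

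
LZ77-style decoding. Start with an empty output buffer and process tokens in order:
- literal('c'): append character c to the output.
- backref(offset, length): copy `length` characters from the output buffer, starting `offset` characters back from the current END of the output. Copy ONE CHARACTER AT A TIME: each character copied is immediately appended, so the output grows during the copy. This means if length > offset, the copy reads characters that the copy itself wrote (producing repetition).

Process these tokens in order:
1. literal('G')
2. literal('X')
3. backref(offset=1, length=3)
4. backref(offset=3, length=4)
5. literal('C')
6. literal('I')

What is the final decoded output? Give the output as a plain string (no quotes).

Answer: GXXXXXXXXCI

Derivation:
Token 1: literal('G'). Output: "G"
Token 2: literal('X'). Output: "GX"
Token 3: backref(off=1, len=3) (overlapping!). Copied 'XXX' from pos 1. Output: "GXXXX"
Token 4: backref(off=3, len=4) (overlapping!). Copied 'XXXX' from pos 2. Output: "GXXXXXXXX"
Token 5: literal('C'). Output: "GXXXXXXXXC"
Token 6: literal('I'). Output: "GXXXXXXXXCI"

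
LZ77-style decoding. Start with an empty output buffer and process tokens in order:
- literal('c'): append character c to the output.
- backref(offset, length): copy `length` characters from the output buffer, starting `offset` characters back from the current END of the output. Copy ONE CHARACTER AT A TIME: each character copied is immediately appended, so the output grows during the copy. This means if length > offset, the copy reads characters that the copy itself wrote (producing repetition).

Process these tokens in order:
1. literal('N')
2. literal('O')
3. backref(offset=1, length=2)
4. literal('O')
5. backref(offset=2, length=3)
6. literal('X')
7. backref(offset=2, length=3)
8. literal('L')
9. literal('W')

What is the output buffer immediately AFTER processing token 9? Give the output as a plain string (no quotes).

Answer: NOOOOOOOXOXOLW

Derivation:
Token 1: literal('N'). Output: "N"
Token 2: literal('O'). Output: "NO"
Token 3: backref(off=1, len=2) (overlapping!). Copied 'OO' from pos 1. Output: "NOOO"
Token 4: literal('O'). Output: "NOOOO"
Token 5: backref(off=2, len=3) (overlapping!). Copied 'OOO' from pos 3. Output: "NOOOOOOO"
Token 6: literal('X'). Output: "NOOOOOOOX"
Token 7: backref(off=2, len=3) (overlapping!). Copied 'OXO' from pos 7. Output: "NOOOOOOOXOXO"
Token 8: literal('L'). Output: "NOOOOOOOXOXOL"
Token 9: literal('W'). Output: "NOOOOOOOXOXOLW"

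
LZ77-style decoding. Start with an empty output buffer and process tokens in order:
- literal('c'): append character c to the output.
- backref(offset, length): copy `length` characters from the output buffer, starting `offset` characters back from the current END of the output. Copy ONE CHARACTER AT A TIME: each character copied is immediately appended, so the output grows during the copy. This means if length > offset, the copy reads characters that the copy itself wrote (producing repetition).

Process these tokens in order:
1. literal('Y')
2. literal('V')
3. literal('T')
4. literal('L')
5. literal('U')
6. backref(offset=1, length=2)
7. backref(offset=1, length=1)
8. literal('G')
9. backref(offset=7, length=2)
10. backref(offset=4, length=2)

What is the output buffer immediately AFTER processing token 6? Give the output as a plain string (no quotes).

Answer: YVTLUUU

Derivation:
Token 1: literal('Y'). Output: "Y"
Token 2: literal('V'). Output: "YV"
Token 3: literal('T'). Output: "YVT"
Token 4: literal('L'). Output: "YVTL"
Token 5: literal('U'). Output: "YVTLU"
Token 6: backref(off=1, len=2) (overlapping!). Copied 'UU' from pos 4. Output: "YVTLUUU"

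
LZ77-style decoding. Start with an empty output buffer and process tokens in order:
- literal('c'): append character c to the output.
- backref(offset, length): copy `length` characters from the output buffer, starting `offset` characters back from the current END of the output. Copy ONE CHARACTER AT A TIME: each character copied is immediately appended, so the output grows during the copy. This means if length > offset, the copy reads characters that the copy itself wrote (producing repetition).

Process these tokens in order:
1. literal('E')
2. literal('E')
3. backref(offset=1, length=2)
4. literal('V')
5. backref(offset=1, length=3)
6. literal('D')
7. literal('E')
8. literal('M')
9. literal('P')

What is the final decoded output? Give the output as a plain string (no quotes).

Answer: EEEEVVVVDEMP

Derivation:
Token 1: literal('E'). Output: "E"
Token 2: literal('E'). Output: "EE"
Token 3: backref(off=1, len=2) (overlapping!). Copied 'EE' from pos 1. Output: "EEEE"
Token 4: literal('V'). Output: "EEEEV"
Token 5: backref(off=1, len=3) (overlapping!). Copied 'VVV' from pos 4. Output: "EEEEVVVV"
Token 6: literal('D'). Output: "EEEEVVVVD"
Token 7: literal('E'). Output: "EEEEVVVVDE"
Token 8: literal('M'). Output: "EEEEVVVVDEM"
Token 9: literal('P'). Output: "EEEEVVVVDEMP"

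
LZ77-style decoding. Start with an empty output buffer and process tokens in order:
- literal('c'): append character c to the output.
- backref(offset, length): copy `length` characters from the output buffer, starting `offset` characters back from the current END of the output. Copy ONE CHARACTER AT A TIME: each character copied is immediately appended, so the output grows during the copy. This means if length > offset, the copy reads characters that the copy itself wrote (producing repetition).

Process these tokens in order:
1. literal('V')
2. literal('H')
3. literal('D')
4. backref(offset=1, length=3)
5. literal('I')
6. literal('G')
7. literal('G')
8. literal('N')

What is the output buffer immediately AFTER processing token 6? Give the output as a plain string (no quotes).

Answer: VHDDDDIG

Derivation:
Token 1: literal('V'). Output: "V"
Token 2: literal('H'). Output: "VH"
Token 3: literal('D'). Output: "VHD"
Token 4: backref(off=1, len=3) (overlapping!). Copied 'DDD' from pos 2. Output: "VHDDDD"
Token 5: literal('I'). Output: "VHDDDDI"
Token 6: literal('G'). Output: "VHDDDDIG"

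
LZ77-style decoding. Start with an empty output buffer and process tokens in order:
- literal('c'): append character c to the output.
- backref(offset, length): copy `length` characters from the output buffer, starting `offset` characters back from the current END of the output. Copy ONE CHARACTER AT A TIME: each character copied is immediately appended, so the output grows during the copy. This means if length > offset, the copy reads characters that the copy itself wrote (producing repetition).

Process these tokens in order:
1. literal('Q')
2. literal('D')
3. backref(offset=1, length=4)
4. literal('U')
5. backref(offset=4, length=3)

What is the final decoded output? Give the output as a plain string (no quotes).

Answer: QDDDDDUDDD

Derivation:
Token 1: literal('Q'). Output: "Q"
Token 2: literal('D'). Output: "QD"
Token 3: backref(off=1, len=4) (overlapping!). Copied 'DDDD' from pos 1. Output: "QDDDDD"
Token 4: literal('U'). Output: "QDDDDDU"
Token 5: backref(off=4, len=3). Copied 'DDD' from pos 3. Output: "QDDDDDUDDD"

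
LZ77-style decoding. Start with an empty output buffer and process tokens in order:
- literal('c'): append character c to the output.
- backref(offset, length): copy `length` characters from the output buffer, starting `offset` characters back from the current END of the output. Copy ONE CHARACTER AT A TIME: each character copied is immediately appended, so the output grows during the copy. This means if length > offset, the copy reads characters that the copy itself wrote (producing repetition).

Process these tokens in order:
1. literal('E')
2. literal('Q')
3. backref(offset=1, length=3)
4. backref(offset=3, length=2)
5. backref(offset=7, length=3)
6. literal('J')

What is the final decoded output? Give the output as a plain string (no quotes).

Answer: EQQQQQQEQQJ

Derivation:
Token 1: literal('E'). Output: "E"
Token 2: literal('Q'). Output: "EQ"
Token 3: backref(off=1, len=3) (overlapping!). Copied 'QQQ' from pos 1. Output: "EQQQQ"
Token 4: backref(off=3, len=2). Copied 'QQ' from pos 2. Output: "EQQQQQQ"
Token 5: backref(off=7, len=3). Copied 'EQQ' from pos 0. Output: "EQQQQQQEQQ"
Token 6: literal('J'). Output: "EQQQQQQEQQJ"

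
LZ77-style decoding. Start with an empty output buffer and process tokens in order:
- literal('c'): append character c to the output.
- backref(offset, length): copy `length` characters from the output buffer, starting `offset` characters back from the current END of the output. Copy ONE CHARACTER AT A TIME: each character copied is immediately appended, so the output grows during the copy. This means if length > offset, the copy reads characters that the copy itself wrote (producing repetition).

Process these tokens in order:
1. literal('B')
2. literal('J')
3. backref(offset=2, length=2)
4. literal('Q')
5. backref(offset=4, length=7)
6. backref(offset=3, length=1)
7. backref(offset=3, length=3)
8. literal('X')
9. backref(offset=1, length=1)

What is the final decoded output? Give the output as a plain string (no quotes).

Token 1: literal('B'). Output: "B"
Token 2: literal('J'). Output: "BJ"
Token 3: backref(off=2, len=2). Copied 'BJ' from pos 0. Output: "BJBJ"
Token 4: literal('Q'). Output: "BJBJQ"
Token 5: backref(off=4, len=7) (overlapping!). Copied 'JBJQJBJ' from pos 1. Output: "BJBJQJBJQJBJ"
Token 6: backref(off=3, len=1). Copied 'J' from pos 9. Output: "BJBJQJBJQJBJJ"
Token 7: backref(off=3, len=3). Copied 'BJJ' from pos 10. Output: "BJBJQJBJQJBJJBJJ"
Token 8: literal('X'). Output: "BJBJQJBJQJBJJBJJX"
Token 9: backref(off=1, len=1). Copied 'X' from pos 16. Output: "BJBJQJBJQJBJJBJJXX"

Answer: BJBJQJBJQJBJJBJJXX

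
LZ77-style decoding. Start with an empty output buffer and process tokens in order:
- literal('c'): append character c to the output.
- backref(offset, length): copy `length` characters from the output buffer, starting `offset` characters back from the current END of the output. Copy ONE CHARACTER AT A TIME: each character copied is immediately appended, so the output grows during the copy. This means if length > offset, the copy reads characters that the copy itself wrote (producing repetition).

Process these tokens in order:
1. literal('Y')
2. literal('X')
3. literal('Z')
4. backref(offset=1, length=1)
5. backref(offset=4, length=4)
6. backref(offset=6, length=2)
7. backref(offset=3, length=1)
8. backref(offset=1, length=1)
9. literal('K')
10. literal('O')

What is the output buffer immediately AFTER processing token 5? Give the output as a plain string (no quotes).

Token 1: literal('Y'). Output: "Y"
Token 2: literal('X'). Output: "YX"
Token 3: literal('Z'). Output: "YXZ"
Token 4: backref(off=1, len=1). Copied 'Z' from pos 2. Output: "YXZZ"
Token 5: backref(off=4, len=4). Copied 'YXZZ' from pos 0. Output: "YXZZYXZZ"

Answer: YXZZYXZZ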